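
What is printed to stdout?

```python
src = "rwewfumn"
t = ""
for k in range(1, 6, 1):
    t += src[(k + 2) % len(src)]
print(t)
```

k=1: add src[3]='w' → 'w'
k=2: add src[4]='f' → 'wf'
k=3: add src[5]='u' → 'wfu'
k=4: add src[6]='m' → 'wfum'
k=5: add src[7]='n' → 'wfumn'

wfumn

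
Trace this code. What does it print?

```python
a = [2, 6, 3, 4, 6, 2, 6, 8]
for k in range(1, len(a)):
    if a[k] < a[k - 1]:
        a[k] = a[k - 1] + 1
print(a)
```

[2, 6, 7, 8, 9, 10, 11, 12]

k=1: 6>=2, unchanged → [2, 6, 3, 4, 6, 2, 6, 8]
k=2: 3<6, a[2] = 6+1 = 7 → [2, 6, 7, 4, 6, 2, 6, 8]
k=3: 4<7, a[3] = 7+1 = 8 → [2, 6, 7, 8, 6, 2, 6, 8]
k=4: 6<8, a[4] = 8+1 = 9 → [2, 6, 7, 8, 9, 2, 6, 8]
k=5: 2<9, a[5] = 9+1 = 10 → [2, 6, 7, 8, 9, 10, 6, 8]
k=6: 6<10, a[6] = 10+1 = 11 → [2, 6, 7, 8, 9, 10, 11, 8]
k=7: 8<11, a[7] = 11+1 = 12 → [2, 6, 7, 8, 9, 10, 11, 12]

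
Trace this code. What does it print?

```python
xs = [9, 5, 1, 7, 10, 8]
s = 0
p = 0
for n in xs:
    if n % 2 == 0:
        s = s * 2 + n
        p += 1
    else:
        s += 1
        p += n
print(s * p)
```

n=9: not even, s = 0+1 = 1; p=9
n=5: not even, s = 1+1 = 2; p=14
n=1: not even, s = 2+1 = 3; p=15
n=7: not even, s = 3+1 = 4; p=22
n=10: even, s = 4*2+10 = 18; p=23
n=8: even, s = 18*2+8 = 44; p=24
s*p = 44*24 = 1056

1056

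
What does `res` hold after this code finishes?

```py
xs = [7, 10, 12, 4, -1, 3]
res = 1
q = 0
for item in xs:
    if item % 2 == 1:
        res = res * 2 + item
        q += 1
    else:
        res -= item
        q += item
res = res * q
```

-1943

item=7: odd, res = 1*2+7 = 9; q=1
item=10: not odd, res = 9-10 = -1; q=11
item=12: not odd, res = (-1)-12 = -13; q=23
item=4: not odd, res = (-13)-4 = -17; q=27
item=-1: odd, res = (-17)*2+(-1) = -35; q=28
item=3: odd, res = (-35)*2+3 = -67; q=29
res*q = (-67)*29 = -1943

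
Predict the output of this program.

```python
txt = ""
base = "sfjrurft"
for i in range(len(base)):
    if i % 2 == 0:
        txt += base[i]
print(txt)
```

sjuf

i=0: add 's' → 's'
i=1: skip
i=2: add 'j' → 'sj'
i=3: skip
i=4: add 'u' → 'sju'
i=5: skip
i=6: add 'f' → 'sjuf'
i=7: skip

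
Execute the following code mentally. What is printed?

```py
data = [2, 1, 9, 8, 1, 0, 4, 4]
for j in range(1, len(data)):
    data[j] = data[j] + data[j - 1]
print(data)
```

[2, 3, 12, 20, 21, 21, 25, 29]

j=1: data[1] = 1+2 = 3 → [2, 3, 9, 8, 1, 0, 4, 4]
j=2: data[2] = 9+3 = 12 → [2, 3, 12, 8, 1, 0, 4, 4]
j=3: data[3] = 8+12 = 20 → [2, 3, 12, 20, 1, 0, 4, 4]
j=4: data[4] = 1+20 = 21 → [2, 3, 12, 20, 21, 0, 4, 4]
j=5: data[5] = 0+21 = 21 → [2, 3, 12, 20, 21, 21, 4, 4]
j=6: data[6] = 4+21 = 25 → [2, 3, 12, 20, 21, 21, 25, 4]
j=7: data[7] = 4+25 = 29 → [2, 3, 12, 20, 21, 21, 25, 29]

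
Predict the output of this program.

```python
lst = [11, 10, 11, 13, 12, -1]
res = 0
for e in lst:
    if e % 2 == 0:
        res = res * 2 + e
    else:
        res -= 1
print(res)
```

e=11: not even, res = 0-1 = -1
e=10: even, res = (-1)*2+10 = 8
e=11: not even, res = 8-1 = 7
e=13: not even, res = 7-1 = 6
e=12: even, res = 6*2+12 = 24
e=-1: not even, res = 24-1 = 23

23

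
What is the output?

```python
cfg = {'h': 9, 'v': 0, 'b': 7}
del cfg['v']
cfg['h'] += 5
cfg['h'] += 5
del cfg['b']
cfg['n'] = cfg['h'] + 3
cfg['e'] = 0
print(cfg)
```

{'h': 19, 'n': 22, 'e': 0}

del 'v' → {'h': 9, 'b': 7}
cfg['h'] = 9+5 = 14 → {'h': 14, 'b': 7}
cfg['h'] = 14+5 = 19 → {'h': 19, 'b': 7}
del 'b' → {'h': 19}
cfg['n'] = cfg['h']+3 = 22 → {'h': 19, 'n': 22}
cfg['e'] = 0 → {'h': 19, 'n': 22, 'e': 0}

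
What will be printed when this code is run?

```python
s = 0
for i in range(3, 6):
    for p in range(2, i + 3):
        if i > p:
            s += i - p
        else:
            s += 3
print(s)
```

i=3,p=2: 3>2, s = 0+1 = 1
i=3,p=3: not 3>3, s = 1+3 = 4
i=3,p=4: not 3>4, s = 4+3 = 7
i=3,p=5: not 3>5, s = 7+3 = 10
i=4,p=2: 4>2, s = 10+2 = 12
i=4,p=3: 4>3, s = 12+1 = 13
i=4,p=4: not 4>4, s = 13+3 = 16
i=4,p=5: not 4>5, s = 16+3 = 19
i=4,p=6: not 4>6, s = 19+3 = 22
i=5,p=2: 5>2, s = 22+3 = 25
i=5,p=3: 5>3, s = 25+2 = 27
i=5,p=4: 5>4, s = 27+1 = 28
i=5,p=5: not 5>5, s = 28+3 = 31
i=5,p=6: not 5>6, s = 31+3 = 34
i=5,p=7: not 5>7, s = 34+3 = 37

37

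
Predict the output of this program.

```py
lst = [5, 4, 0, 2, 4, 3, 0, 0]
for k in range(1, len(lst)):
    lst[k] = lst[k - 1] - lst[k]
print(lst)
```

k=1: lst[1] = 5-4 = 1 → [5, 1, 0, 2, 4, 3, 0, 0]
k=2: lst[2] = 1-0 = 1 → [5, 1, 1, 2, 4, 3, 0, 0]
k=3: lst[3] = 1-2 = -1 → [5, 1, 1, -1, 4, 3, 0, 0]
k=4: lst[4] = (-1)-4 = -5 → [5, 1, 1, -1, -5, 3, 0, 0]
k=5: lst[5] = (-5)-3 = -8 → [5, 1, 1, -1, -5, -8, 0, 0]
k=6: lst[6] = (-8)-0 = -8 → [5, 1, 1, -1, -5, -8, -8, 0]
k=7: lst[7] = (-8)-0 = -8 → [5, 1, 1, -1, -5, -8, -8, -8]

[5, 1, 1, -1, -5, -8, -8, -8]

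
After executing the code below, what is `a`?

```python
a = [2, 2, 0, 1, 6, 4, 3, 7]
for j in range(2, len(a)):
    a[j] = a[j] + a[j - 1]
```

j=2: a[2] = 0+2 = 2 → [2, 2, 2, 1, 6, 4, 3, 7]
j=3: a[3] = 1+2 = 3 → [2, 2, 2, 3, 6, 4, 3, 7]
j=4: a[4] = 6+3 = 9 → [2, 2, 2, 3, 9, 4, 3, 7]
j=5: a[5] = 4+9 = 13 → [2, 2, 2, 3, 9, 13, 3, 7]
j=6: a[6] = 3+13 = 16 → [2, 2, 2, 3, 9, 13, 16, 7]
j=7: a[7] = 7+16 = 23 → [2, 2, 2, 3, 9, 13, 16, 23]

[2, 2, 2, 3, 9, 13, 16, 23]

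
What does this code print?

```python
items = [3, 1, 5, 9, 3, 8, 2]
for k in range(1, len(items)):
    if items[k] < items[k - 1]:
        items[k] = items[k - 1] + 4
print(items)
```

k=1: 1<3, items[1] = 3+4 = 7 → [3, 7, 5, 9, 3, 8, 2]
k=2: 5<7, items[2] = 7+4 = 11 → [3, 7, 11, 9, 3, 8, 2]
k=3: 9<11, items[3] = 11+4 = 15 → [3, 7, 11, 15, 3, 8, 2]
k=4: 3<15, items[4] = 15+4 = 19 → [3, 7, 11, 15, 19, 8, 2]
k=5: 8<19, items[5] = 19+4 = 23 → [3, 7, 11, 15, 19, 23, 2]
k=6: 2<23, items[6] = 23+4 = 27 → [3, 7, 11, 15, 19, 23, 27]

[3, 7, 11, 15, 19, 23, 27]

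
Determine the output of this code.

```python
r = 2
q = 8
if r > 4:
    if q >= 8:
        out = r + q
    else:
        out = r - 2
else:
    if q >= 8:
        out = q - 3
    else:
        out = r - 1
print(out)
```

5

r=2, q=8
r > 4 is False; q >= 8 is True
→ out = q - 3 = 5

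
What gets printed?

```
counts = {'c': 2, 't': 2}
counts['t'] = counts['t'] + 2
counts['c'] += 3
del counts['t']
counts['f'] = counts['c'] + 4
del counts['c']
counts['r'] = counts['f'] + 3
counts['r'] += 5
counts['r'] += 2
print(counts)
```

{'f': 9, 'r': 19}

counts['t'] = counts['t']+2 = 4 → {'c': 2, 't': 4}
counts['c'] = 2+3 = 5 → {'c': 5, 't': 4}
del 't' → {'c': 5}
counts['f'] = counts['c']+4 = 9 → {'c': 5, 'f': 9}
del 'c' → {'f': 9}
counts['r'] = counts['f']+3 = 12 → {'f': 9, 'r': 12}
counts['r'] = 12+5 = 17 → {'f': 9, 'r': 17}
counts['r'] = 17+2 = 19 → {'f': 9, 'r': 19}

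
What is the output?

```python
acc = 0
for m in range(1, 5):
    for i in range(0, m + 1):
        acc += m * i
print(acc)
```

m=1,i=0: acc = 0+0 = 0
m=1,i=1: acc = 0+1 = 1
m=2,i=0: acc = 1+0 = 1
m=2,i=1: acc = 1+2 = 3
m=2,i=2: acc = 3+4 = 7
m=3,i=0: acc = 7+0 = 7
m=3,i=1: acc = 7+3 = 10
m=3,i=2: acc = 10+6 = 16
m=3,i=3: acc = 16+9 = 25
m=4,i=0: acc = 25+0 = 25
m=4,i=1: acc = 25+4 = 29
m=4,i=2: acc = 29+8 = 37
m=4,i=3: acc = 37+12 = 49
m=4,i=4: acc = 49+16 = 65

65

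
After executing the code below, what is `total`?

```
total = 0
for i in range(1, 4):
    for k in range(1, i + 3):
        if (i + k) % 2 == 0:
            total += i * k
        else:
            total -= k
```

i=1,k=1: even sum, total = 0+1 = 1
i=1,k=2: odd sum, total = 1-2 = -1
i=1,k=3: even sum, total = (-1)+3 = 2
i=2,k=1: odd sum, total = 2-1 = 1
i=2,k=2: even sum, total = 1+4 = 5
i=2,k=3: odd sum, total = 5-3 = 2
i=2,k=4: even sum, total = 2+8 = 10
i=3,k=1: even sum, total = 10+3 = 13
i=3,k=2: odd sum, total = 13-2 = 11
i=3,k=3: even sum, total = 11+9 = 20
i=3,k=4: odd sum, total = 20-4 = 16
i=3,k=5: even sum, total = 16+15 = 31

31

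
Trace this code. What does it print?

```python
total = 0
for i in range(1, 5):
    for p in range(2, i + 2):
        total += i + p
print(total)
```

60

i=1,p=2: total = 0+3 = 3
i=2,p=2: total = 3+4 = 7
i=2,p=3: total = 7+5 = 12
i=3,p=2: total = 12+5 = 17
i=3,p=3: total = 17+6 = 23
i=3,p=4: total = 23+7 = 30
i=4,p=2: total = 30+6 = 36
i=4,p=3: total = 36+7 = 43
i=4,p=4: total = 43+8 = 51
i=4,p=5: total = 51+9 = 60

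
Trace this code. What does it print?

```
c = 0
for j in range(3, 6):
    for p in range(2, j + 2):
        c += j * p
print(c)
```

183

j=3,p=2: c = 0+6 = 6
j=3,p=3: c = 6+9 = 15
j=3,p=4: c = 15+12 = 27
j=4,p=2: c = 27+8 = 35
j=4,p=3: c = 35+12 = 47
j=4,p=4: c = 47+16 = 63
j=4,p=5: c = 63+20 = 83
j=5,p=2: c = 83+10 = 93
j=5,p=3: c = 93+15 = 108
j=5,p=4: c = 108+20 = 128
j=5,p=5: c = 128+25 = 153
j=5,p=6: c = 153+30 = 183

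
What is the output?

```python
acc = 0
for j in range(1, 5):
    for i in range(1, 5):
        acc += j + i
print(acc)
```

j=1,i=1: acc = 0+2 = 2
j=1,i=2: acc = 2+3 = 5
j=1,i=3: acc = 5+4 = 9
j=1,i=4: acc = 9+5 = 14
j=2,i=1: acc = 14+3 = 17
j=2,i=2: acc = 17+4 = 21
j=2,i=3: acc = 21+5 = 26
j=2,i=4: acc = 26+6 = 32
j=3,i=1: acc = 32+4 = 36
j=3,i=2: acc = 36+5 = 41
j=3,i=3: acc = 41+6 = 47
j=3,i=4: acc = 47+7 = 54
j=4,i=1: acc = 54+5 = 59
j=4,i=2: acc = 59+6 = 65
j=4,i=3: acc = 65+7 = 72
j=4,i=4: acc = 72+8 = 80

80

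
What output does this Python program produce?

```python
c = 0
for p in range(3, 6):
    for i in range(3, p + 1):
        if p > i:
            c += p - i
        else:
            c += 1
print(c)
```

p=3,i=3: not 3>3, c = 0+1 = 1
p=4,i=3: 4>3, c = 1+1 = 2
p=4,i=4: not 4>4, c = 2+1 = 3
p=5,i=3: 5>3, c = 3+2 = 5
p=5,i=4: 5>4, c = 5+1 = 6
p=5,i=5: not 5>5, c = 6+1 = 7

7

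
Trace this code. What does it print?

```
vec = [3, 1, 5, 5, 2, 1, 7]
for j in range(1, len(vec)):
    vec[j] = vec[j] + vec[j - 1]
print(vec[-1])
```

24

j=1: vec[1] = 1+3 = 4 → [3, 4, 5, 5, 2, 1, 7]
j=2: vec[2] = 5+4 = 9 → [3, 4, 9, 5, 2, 1, 7]
j=3: vec[3] = 5+9 = 14 → [3, 4, 9, 14, 2, 1, 7]
j=4: vec[4] = 2+14 = 16 → [3, 4, 9, 14, 16, 1, 7]
j=5: vec[5] = 1+16 = 17 → [3, 4, 9, 14, 16, 17, 7]
j=6: vec[6] = 7+17 = 24 → [3, 4, 9, 14, 16, 17, 24]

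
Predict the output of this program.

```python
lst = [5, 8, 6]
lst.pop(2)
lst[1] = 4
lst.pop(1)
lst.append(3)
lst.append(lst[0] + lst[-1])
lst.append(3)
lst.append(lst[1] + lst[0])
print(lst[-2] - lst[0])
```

-2

pop(2) removes 6 → [5, 8]
lst[1] = 4 → [5, 4]
pop(1) removes 4 → [5]
append 3 → [5, 3]
append lst[0]+lst[-1] = 5+3 = 8 → [5, 3, 8]
append 3 → [5, 3, 8, 3]
append lst[1]+lst[0] = 3+5 = 8 → [5, 3, 8, 3, 8]
lst[-2]-lst[0] = 3-5 = -2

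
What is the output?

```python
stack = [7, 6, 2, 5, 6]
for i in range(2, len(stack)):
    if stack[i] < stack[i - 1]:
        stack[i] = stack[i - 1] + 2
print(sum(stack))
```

43

i=2: 2<6, stack[2] = 6+2 = 8 → [7, 6, 8, 5, 6]
i=3: 5<8, stack[3] = 8+2 = 10 → [7, 6, 8, 10, 6]
i=4: 6<10, stack[4] = 10+2 = 12 → [7, 6, 8, 10, 12]
sum = 43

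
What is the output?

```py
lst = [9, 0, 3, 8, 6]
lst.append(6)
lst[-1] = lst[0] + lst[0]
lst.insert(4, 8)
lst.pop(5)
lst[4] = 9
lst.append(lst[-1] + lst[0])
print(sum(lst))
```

append 6 → [9, 0, 3, 8, 6, 6]
lst[-1] = lst[0]+lst[0] = 9+9 = 18 → [9, 0, 3, 8, 6, 18]
insert 8 at 4 → [9, 0, 3, 8, 8, 6, 18]
pop(5) removes 6 → [9, 0, 3, 8, 8, 18]
lst[4] = 9 → [9, 0, 3, 8, 9, 18]
append lst[-1]+lst[0] = 18+9 = 27 → [9, 0, 3, 8, 9, 18, 27]
sum = 74

74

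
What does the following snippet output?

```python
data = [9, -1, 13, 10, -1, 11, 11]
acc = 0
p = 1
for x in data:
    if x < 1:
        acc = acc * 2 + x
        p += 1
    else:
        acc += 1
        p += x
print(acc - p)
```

-50

x=9: not <1, acc = 0+1 = 1; p=10
x=-1: <1, acc = 1*2+(-1) = 1; p=11
x=13: not <1, acc = 1+1 = 2; p=24
x=10: not <1, acc = 2+1 = 3; p=34
x=-1: <1, acc = 3*2+(-1) = 5; p=35
x=11: not <1, acc = 5+1 = 6; p=46
x=11: not <1, acc = 6+1 = 7; p=57
acc-p = 7-57 = -50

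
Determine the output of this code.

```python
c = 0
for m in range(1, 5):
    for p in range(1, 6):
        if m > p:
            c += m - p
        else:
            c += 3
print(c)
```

52

m=1,p=1: not 1>1, c = 0+3 = 3
m=1,p=2: not 1>2, c = 3+3 = 6
m=1,p=3: not 1>3, c = 6+3 = 9
m=1,p=4: not 1>4, c = 9+3 = 12
m=1,p=5: not 1>5, c = 12+3 = 15
m=2,p=1: 2>1, c = 15+1 = 16
m=2,p=2: not 2>2, c = 16+3 = 19
m=2,p=3: not 2>3, c = 19+3 = 22
m=2,p=4: not 2>4, c = 22+3 = 25
m=2,p=5: not 2>5, c = 25+3 = 28
m=3,p=1: 3>1, c = 28+2 = 30
m=3,p=2: 3>2, c = 30+1 = 31
m=3,p=3: not 3>3, c = 31+3 = 34
m=3,p=4: not 3>4, c = 34+3 = 37
m=3,p=5: not 3>5, c = 37+3 = 40
m=4,p=1: 4>1, c = 40+3 = 43
m=4,p=2: 4>2, c = 43+2 = 45
m=4,p=3: 4>3, c = 45+1 = 46
m=4,p=4: not 4>4, c = 46+3 = 49
m=4,p=5: not 4>5, c = 49+3 = 52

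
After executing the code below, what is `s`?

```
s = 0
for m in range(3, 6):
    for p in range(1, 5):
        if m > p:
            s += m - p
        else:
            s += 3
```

28

m=3,p=1: 3>1, s = 0+2 = 2
m=3,p=2: 3>2, s = 2+1 = 3
m=3,p=3: not 3>3, s = 3+3 = 6
m=3,p=4: not 3>4, s = 6+3 = 9
m=4,p=1: 4>1, s = 9+3 = 12
m=4,p=2: 4>2, s = 12+2 = 14
m=4,p=3: 4>3, s = 14+1 = 15
m=4,p=4: not 4>4, s = 15+3 = 18
m=5,p=1: 5>1, s = 18+4 = 22
m=5,p=2: 5>2, s = 22+3 = 25
m=5,p=3: 5>3, s = 25+2 = 27
m=5,p=4: 5>4, s = 27+1 = 28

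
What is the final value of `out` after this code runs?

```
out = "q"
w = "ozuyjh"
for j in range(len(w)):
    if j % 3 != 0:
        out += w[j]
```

j=0: skip
j=1: add 'z' → 'qz'
j=2: add 'u' → 'qzu'
j=3: skip
j=4: add 'j' → 'qzuj'
j=5: add 'h' → 'qzujh'

'qzujh'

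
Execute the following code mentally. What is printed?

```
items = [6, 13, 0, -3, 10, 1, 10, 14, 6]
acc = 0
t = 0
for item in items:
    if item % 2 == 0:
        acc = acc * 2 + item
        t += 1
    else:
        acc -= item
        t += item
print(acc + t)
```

-13

item=6: even, acc = 0*2+6 = 6; t=1
item=13: not even, acc = 6-13 = -7; t=14
item=0: even, acc = (-7)*2+0 = -14; t=15
item=-3: not even, acc = (-14)-(-3) = -11; t=12
item=10: even, acc = (-11)*2+10 = -12; t=13
item=1: not even, acc = (-12)-1 = -13; t=14
item=10: even, acc = (-13)*2+10 = -16; t=15
item=14: even, acc = (-16)*2+14 = -18; t=16
item=6: even, acc = (-18)*2+6 = -30; t=17
acc+t = (-30)+17 = -13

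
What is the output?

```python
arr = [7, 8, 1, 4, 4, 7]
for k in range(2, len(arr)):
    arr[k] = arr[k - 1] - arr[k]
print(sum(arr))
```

k=2: arr[2] = 8-1 = 7 → [7, 8, 7, 4, 4, 7]
k=3: arr[3] = 7-4 = 3 → [7, 8, 7, 3, 4, 7]
k=4: arr[4] = 3-4 = -1 → [7, 8, 7, 3, -1, 7]
k=5: arr[5] = (-1)-7 = -8 → [7, 8, 7, 3, -1, -8]
sum = 16

16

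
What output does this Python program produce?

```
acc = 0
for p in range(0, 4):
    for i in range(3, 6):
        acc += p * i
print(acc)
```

72

p=0,i=3: acc = 0+0 = 0
p=0,i=4: acc = 0+0 = 0
p=0,i=5: acc = 0+0 = 0
p=1,i=3: acc = 0+3 = 3
p=1,i=4: acc = 3+4 = 7
p=1,i=5: acc = 7+5 = 12
p=2,i=3: acc = 12+6 = 18
p=2,i=4: acc = 18+8 = 26
p=2,i=5: acc = 26+10 = 36
p=3,i=3: acc = 36+9 = 45
p=3,i=4: acc = 45+12 = 57
p=3,i=5: acc = 57+15 = 72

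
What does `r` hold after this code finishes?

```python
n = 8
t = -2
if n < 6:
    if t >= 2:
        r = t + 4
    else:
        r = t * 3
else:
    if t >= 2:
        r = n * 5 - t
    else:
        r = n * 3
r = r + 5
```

29

n=8, t=-2
n < 6 is False; t >= 2 is False
→ r = n * 3 = 24
r = 24+5 = 29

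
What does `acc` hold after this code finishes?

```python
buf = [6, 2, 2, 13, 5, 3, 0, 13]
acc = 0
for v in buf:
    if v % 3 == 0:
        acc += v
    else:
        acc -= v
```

v=6: %3==0, acc = 0+6 = 6
v=2: not %3==0, acc = 6-2 = 4
v=2: not %3==0, acc = 4-2 = 2
v=13: not %3==0, acc = 2-13 = -11
v=5: not %3==0, acc = (-11)-5 = -16
v=3: %3==0, acc = (-16)+3 = -13
v=0: %3==0, acc = (-13)+0 = -13
v=13: not %3==0, acc = (-13)-13 = -26

-26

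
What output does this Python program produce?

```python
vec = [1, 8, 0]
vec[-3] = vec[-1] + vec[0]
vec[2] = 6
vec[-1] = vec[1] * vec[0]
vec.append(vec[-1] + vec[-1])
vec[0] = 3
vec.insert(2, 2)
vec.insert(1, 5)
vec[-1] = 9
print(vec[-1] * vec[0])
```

27

vec[-3] = vec[-1]+vec[0] = 0+1 = 1 → [1, 8, 0]
vec[2] = 6 → [1, 8, 6]
vec[-1] = vec[1]*vec[0] = 8*1 = 8 → [1, 8, 8]
append vec[-1]+vec[-1] = 8+8 = 16 → [1, 8, 8, 16]
vec[0] = 3 → [3, 8, 8, 16]
insert 2 at 2 → [3, 8, 2, 8, 16]
insert 5 at 1 → [3, 5, 8, 2, 8, 16]
vec[-1] = 9 → [3, 5, 8, 2, 8, 9]
vec[-1]*vec[0] = 9*3 = 27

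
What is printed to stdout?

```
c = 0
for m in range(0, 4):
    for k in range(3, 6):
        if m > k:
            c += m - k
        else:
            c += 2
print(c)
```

24

m=0,k=3: not 0>3, c = 0+2 = 2
m=0,k=4: not 0>4, c = 2+2 = 4
m=0,k=5: not 0>5, c = 4+2 = 6
m=1,k=3: not 1>3, c = 6+2 = 8
m=1,k=4: not 1>4, c = 8+2 = 10
m=1,k=5: not 1>5, c = 10+2 = 12
m=2,k=3: not 2>3, c = 12+2 = 14
m=2,k=4: not 2>4, c = 14+2 = 16
m=2,k=5: not 2>5, c = 16+2 = 18
m=3,k=3: not 3>3, c = 18+2 = 20
m=3,k=4: not 3>4, c = 20+2 = 22
m=3,k=5: not 3>5, c = 22+2 = 24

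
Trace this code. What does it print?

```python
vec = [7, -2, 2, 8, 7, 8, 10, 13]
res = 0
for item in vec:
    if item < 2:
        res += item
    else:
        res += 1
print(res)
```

5

item=7: not <2, res = 0+1 = 1
item=-2: <2, res = 1+(-2) = -1
item=2: not <2, res = (-1)+1 = 0
item=8: not <2, res = 0+1 = 1
item=7: not <2, res = 1+1 = 2
item=8: not <2, res = 2+1 = 3
item=10: not <2, res = 3+1 = 4
item=13: not <2, res = 4+1 = 5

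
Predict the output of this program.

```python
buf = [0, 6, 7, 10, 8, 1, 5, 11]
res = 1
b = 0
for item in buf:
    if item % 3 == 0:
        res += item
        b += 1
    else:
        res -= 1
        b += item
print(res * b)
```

44

item=0: %3==0, res = 1+0 = 1; b=1
item=6: %3==0, res = 1+6 = 7; b=2
item=7: not %3==0, res = 7-1 = 6; b=9
item=10: not %3==0, res = 6-1 = 5; b=19
item=8: not %3==0, res = 5-1 = 4; b=27
item=1: not %3==0, res = 4-1 = 3; b=28
item=5: not %3==0, res = 3-1 = 2; b=33
item=11: not %3==0, res = 2-1 = 1; b=44
res*b = 1*44 = 44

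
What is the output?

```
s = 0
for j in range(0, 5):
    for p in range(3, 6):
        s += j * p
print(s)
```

120

j=0,p=3: s = 0+0 = 0
j=0,p=4: s = 0+0 = 0
j=0,p=5: s = 0+0 = 0
j=1,p=3: s = 0+3 = 3
j=1,p=4: s = 3+4 = 7
j=1,p=5: s = 7+5 = 12
j=2,p=3: s = 12+6 = 18
j=2,p=4: s = 18+8 = 26
j=2,p=5: s = 26+10 = 36
j=3,p=3: s = 36+9 = 45
j=3,p=4: s = 45+12 = 57
j=3,p=5: s = 57+15 = 72
j=4,p=3: s = 72+12 = 84
j=4,p=4: s = 84+16 = 100
j=4,p=5: s = 100+20 = 120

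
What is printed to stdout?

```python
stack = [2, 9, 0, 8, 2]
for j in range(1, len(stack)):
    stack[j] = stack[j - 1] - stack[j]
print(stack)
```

[2, -7, -7, -15, -17]

j=1: stack[1] = 2-9 = -7 → [2, -7, 0, 8, 2]
j=2: stack[2] = (-7)-0 = -7 → [2, -7, -7, 8, 2]
j=3: stack[3] = (-7)-8 = -15 → [2, -7, -7, -15, 2]
j=4: stack[4] = (-15)-2 = -17 → [2, -7, -7, -15, -17]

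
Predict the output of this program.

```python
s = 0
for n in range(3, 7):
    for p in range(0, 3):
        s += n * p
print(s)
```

54

n=3,p=0: s = 0+0 = 0
n=3,p=1: s = 0+3 = 3
n=3,p=2: s = 3+6 = 9
n=4,p=0: s = 9+0 = 9
n=4,p=1: s = 9+4 = 13
n=4,p=2: s = 13+8 = 21
n=5,p=0: s = 21+0 = 21
n=5,p=1: s = 21+5 = 26
n=5,p=2: s = 26+10 = 36
n=6,p=0: s = 36+0 = 36
n=6,p=1: s = 36+6 = 42
n=6,p=2: s = 42+12 = 54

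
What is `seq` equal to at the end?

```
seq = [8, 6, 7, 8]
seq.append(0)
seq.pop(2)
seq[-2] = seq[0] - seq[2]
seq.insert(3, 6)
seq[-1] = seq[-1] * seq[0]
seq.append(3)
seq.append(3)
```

append 0 → [8, 6, 7, 8, 0]
pop(2) removes 7 → [8, 6, 8, 0]
seq[-2] = seq[0]-seq[2] = 8-8 = 0 → [8, 6, 0, 0]
insert 6 at 3 → [8, 6, 0, 6, 0]
seq[-1] = seq[-1]*seq[0] = 0*8 = 0 → [8, 6, 0, 6, 0]
append 3 → [8, 6, 0, 6, 0, 3]
append 3 → [8, 6, 0, 6, 0, 3, 3]

[8, 6, 0, 6, 0, 3, 3]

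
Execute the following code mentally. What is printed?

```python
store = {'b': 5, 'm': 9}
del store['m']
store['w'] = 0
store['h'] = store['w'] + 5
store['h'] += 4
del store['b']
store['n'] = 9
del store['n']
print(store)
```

{'w': 0, 'h': 9}

del 'm' → {'b': 5}
store['w'] = 0 → {'b': 5, 'w': 0}
store['h'] = store['w']+5 = 5 → {'b': 5, 'w': 0, 'h': 5}
store['h'] = 5+4 = 9 → {'b': 5, 'w': 0, 'h': 9}
del 'b' → {'w': 0, 'h': 9}
store['n'] = 9 → {'w': 0, 'h': 9, 'n': 9}
del 'n' → {'w': 0, 'h': 9}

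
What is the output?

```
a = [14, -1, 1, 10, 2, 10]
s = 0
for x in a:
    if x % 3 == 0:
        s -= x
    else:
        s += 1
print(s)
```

6

x=14: not %3==0, s = 0+1 = 1
x=-1: not %3==0, s = 1+1 = 2
x=1: not %3==0, s = 2+1 = 3
x=10: not %3==0, s = 3+1 = 4
x=2: not %3==0, s = 4+1 = 5
x=10: not %3==0, s = 5+1 = 6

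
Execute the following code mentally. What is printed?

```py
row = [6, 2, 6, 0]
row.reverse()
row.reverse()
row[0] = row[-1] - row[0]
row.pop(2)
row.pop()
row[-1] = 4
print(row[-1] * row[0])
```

-24

reverse → [0, 6, 2, 6]
reverse → [6, 2, 6, 0]
row[0] = row[-1]-row[0] = 0-6 = -6 → [-6, 2, 6, 0]
pop(2) removes 6 → [-6, 2, 0]
pop() removes 0 → [-6, 2]
row[-1] = 4 → [-6, 4]
row[-1]*row[0] = 4*(-6) = -24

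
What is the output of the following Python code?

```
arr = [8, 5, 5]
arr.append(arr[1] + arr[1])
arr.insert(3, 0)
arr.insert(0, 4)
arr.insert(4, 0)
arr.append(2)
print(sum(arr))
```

34

append arr[1]+arr[1] = 5+5 = 10 → [8, 5, 5, 10]
insert 0 at 3 → [8, 5, 5, 0, 10]
insert 4 at 0 → [4, 8, 5, 5, 0, 10]
insert 0 at 4 → [4, 8, 5, 5, 0, 0, 10]
append 2 → [4, 8, 5, 5, 0, 0, 10, 2]
sum = 34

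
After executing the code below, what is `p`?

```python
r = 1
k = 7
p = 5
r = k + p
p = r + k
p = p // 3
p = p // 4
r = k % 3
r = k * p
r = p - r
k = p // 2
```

r = 7+5 = 12
p = 12+7 = 19
p = 19//3 = 6
p = 6//4 = 1
r = 7%3 = 1
r = 7*1 = 7
r = 1-7 = -6
k = 1//2 = 0

1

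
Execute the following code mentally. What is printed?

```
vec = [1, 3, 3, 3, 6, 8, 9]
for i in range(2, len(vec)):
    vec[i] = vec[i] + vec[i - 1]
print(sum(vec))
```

89

i=2: vec[2] = 3+3 = 6 → [1, 3, 6, 3, 6, 8, 9]
i=3: vec[3] = 3+6 = 9 → [1, 3, 6, 9, 6, 8, 9]
i=4: vec[4] = 6+9 = 15 → [1, 3, 6, 9, 15, 8, 9]
i=5: vec[5] = 8+15 = 23 → [1, 3, 6, 9, 15, 23, 9]
i=6: vec[6] = 9+23 = 32 → [1, 3, 6, 9, 15, 23, 32]
sum = 89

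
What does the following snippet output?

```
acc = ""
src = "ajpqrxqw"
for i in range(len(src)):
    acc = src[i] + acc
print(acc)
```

wqxrqpja

i=0: prepend 'a' → 'a'
i=1: prepend 'j' → 'ja'
i=2: prepend 'p' → 'pja'
i=3: prepend 'q' → 'qpja'
i=4: prepend 'r' → 'rqpja'
i=5: prepend 'x' → 'xrqpja'
i=6: prepend 'q' → 'qxrqpja'
i=7: prepend 'w' → 'wqxrqpja'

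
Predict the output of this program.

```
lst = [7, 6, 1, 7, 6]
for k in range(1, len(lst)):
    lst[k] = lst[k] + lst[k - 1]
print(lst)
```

[7, 13, 14, 21, 27]

k=1: lst[1] = 6+7 = 13 → [7, 13, 1, 7, 6]
k=2: lst[2] = 1+13 = 14 → [7, 13, 14, 7, 6]
k=3: lst[3] = 7+14 = 21 → [7, 13, 14, 21, 6]
k=4: lst[4] = 6+21 = 27 → [7, 13, 14, 21, 27]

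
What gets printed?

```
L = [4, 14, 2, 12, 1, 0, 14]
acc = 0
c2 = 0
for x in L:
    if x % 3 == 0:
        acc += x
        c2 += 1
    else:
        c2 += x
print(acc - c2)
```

x=4: not %3==0; c2=4
x=14: not %3==0; c2=18
x=2: not %3==0; c2=20
x=12: %3==0, acc = 0+12 = 12; c2=21
x=1: not %3==0; c2=22
x=0: %3==0, acc = 12+0 = 12; c2=23
x=14: not %3==0; c2=37
acc-c2 = 12-37 = -25

-25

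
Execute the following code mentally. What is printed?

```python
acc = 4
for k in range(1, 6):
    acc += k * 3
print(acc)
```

49

k=1: acc = 4+1*3 = 7
k=2: acc = 7+2*3 = 13
k=3: acc = 13+3*3 = 22
k=4: acc = 22+4*3 = 34
k=5: acc = 34+5*3 = 49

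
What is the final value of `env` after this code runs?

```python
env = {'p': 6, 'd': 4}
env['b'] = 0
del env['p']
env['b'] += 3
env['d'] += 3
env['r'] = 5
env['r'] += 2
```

{'d': 7, 'b': 3, 'r': 7}

env['b'] = 0 → {'p': 6, 'd': 4, 'b': 0}
del 'p' → {'d': 4, 'b': 0}
env['b'] = 0+3 = 3 → {'d': 4, 'b': 3}
env['d'] = 4+3 = 7 → {'d': 7, 'b': 3}
env['r'] = 5 → {'d': 7, 'b': 3, 'r': 5}
env['r'] = 5+2 = 7 → {'d': 7, 'b': 3, 'r': 7}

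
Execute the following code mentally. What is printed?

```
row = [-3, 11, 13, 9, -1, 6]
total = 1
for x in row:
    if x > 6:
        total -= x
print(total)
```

-32

x=-3: not >6
x=11: >6, total = 1-11 = -10
x=13: >6, total = (-10)-13 = -23
x=9: >6, total = (-23)-9 = -32
x=-1: not >6
x=6: not >6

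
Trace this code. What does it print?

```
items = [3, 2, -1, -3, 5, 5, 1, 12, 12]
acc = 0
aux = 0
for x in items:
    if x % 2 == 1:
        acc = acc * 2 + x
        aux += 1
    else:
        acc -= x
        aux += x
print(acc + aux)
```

x=3: odd, acc = 0*2+3 = 3; aux=1
x=2: not odd, acc = 3-2 = 1; aux=3
x=-1: odd, acc = 1*2+(-1) = 1; aux=4
x=-3: odd, acc = 1*2+(-3) = -1; aux=5
x=5: odd, acc = (-1)*2+5 = 3; aux=6
x=5: odd, acc = 3*2+5 = 11; aux=7
x=1: odd, acc = 11*2+1 = 23; aux=8
x=12: not odd, acc = 23-12 = 11; aux=20
x=12: not odd, acc = 11-12 = -1; aux=32
acc+aux = (-1)+32 = 31

31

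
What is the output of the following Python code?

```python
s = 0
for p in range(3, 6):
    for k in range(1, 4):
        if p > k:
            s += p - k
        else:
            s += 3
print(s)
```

p=3,k=1: 3>1, s = 0+2 = 2
p=3,k=2: 3>2, s = 2+1 = 3
p=3,k=3: not 3>3, s = 3+3 = 6
p=4,k=1: 4>1, s = 6+3 = 9
p=4,k=2: 4>2, s = 9+2 = 11
p=4,k=3: 4>3, s = 11+1 = 12
p=5,k=1: 5>1, s = 12+4 = 16
p=5,k=2: 5>2, s = 16+3 = 19
p=5,k=3: 5>3, s = 19+2 = 21

21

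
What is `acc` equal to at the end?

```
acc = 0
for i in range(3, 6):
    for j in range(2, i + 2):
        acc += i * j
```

i=3,j=2: acc = 0+6 = 6
i=3,j=3: acc = 6+9 = 15
i=3,j=4: acc = 15+12 = 27
i=4,j=2: acc = 27+8 = 35
i=4,j=3: acc = 35+12 = 47
i=4,j=4: acc = 47+16 = 63
i=4,j=5: acc = 63+20 = 83
i=5,j=2: acc = 83+10 = 93
i=5,j=3: acc = 93+15 = 108
i=5,j=4: acc = 108+20 = 128
i=5,j=5: acc = 128+25 = 153
i=5,j=6: acc = 153+30 = 183

183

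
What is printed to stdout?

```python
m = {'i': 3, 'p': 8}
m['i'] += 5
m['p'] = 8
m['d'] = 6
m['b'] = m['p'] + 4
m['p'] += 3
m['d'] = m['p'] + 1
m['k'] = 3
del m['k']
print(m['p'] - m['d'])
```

-1

m['i'] = 3+5 = 8 → {'i': 8, 'p': 8}
m['p'] = 8 → {'i': 8, 'p': 8}
m['d'] = 6 → {'i': 8, 'p': 8, 'd': 6}
m['b'] = m['p']+4 = 12 → {'i': 8, 'p': 8, 'd': 6, 'b': 12}
m['p'] = 8+3 = 11 → {'i': 8, 'p': 11, 'd': 6, 'b': 12}
m['d'] = m['p']+1 = 12 → {'i': 8, 'p': 11, 'd': 12, 'b': 12}
m['k'] = 3 → {'i': 8, 'p': 11, 'd': 12, 'b': 12, 'k': 3}
del 'k' → {'i': 8, 'p': 11, 'd': 12, 'b': 12}
m['p']-m['d'] = 11-12 = -1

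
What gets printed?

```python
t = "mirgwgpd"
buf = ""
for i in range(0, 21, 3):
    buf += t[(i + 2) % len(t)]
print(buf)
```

rgmgpiw

i=0: add t[2]='r' → 'r'
i=3: add t[5]='g' → 'rg'
i=6: add t[0]='m' → 'rgm'
i=9: add t[3]='g' → 'rgmg'
i=12: add t[6]='p' → 'rgmgp'
i=15: add t[1]='i' → 'rgmgpi'
i=18: add t[4]='w' → 'rgmgpiw'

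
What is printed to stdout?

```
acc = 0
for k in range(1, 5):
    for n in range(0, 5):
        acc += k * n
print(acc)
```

k=1,n=0: acc = 0+0 = 0
k=1,n=1: acc = 0+1 = 1
k=1,n=2: acc = 1+2 = 3
k=1,n=3: acc = 3+3 = 6
k=1,n=4: acc = 6+4 = 10
k=2,n=0: acc = 10+0 = 10
k=2,n=1: acc = 10+2 = 12
k=2,n=2: acc = 12+4 = 16
k=2,n=3: acc = 16+6 = 22
k=2,n=4: acc = 22+8 = 30
k=3,n=0: acc = 30+0 = 30
k=3,n=1: acc = 30+3 = 33
k=3,n=2: acc = 33+6 = 39
k=3,n=3: acc = 39+9 = 48
k=3,n=4: acc = 48+12 = 60
k=4,n=0: acc = 60+0 = 60
k=4,n=1: acc = 60+4 = 64
k=4,n=2: acc = 64+8 = 72
k=4,n=3: acc = 72+12 = 84
k=4,n=4: acc = 84+16 = 100

100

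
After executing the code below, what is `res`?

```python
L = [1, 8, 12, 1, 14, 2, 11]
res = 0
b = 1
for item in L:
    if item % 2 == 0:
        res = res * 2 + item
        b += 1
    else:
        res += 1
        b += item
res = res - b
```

145

item=1: not even, res = 0+1 = 1; b=2
item=8: even, res = 1*2+8 = 10; b=3
item=12: even, res = 10*2+12 = 32; b=4
item=1: not even, res = 32+1 = 33; b=5
item=14: even, res = 33*2+14 = 80; b=6
item=2: even, res = 80*2+2 = 162; b=7
item=11: not even, res = 162+1 = 163; b=18
res-b = 163-18 = 145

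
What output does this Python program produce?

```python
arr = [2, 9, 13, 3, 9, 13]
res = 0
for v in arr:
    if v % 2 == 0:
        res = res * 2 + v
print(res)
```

v=2: even, res = 0*2+2 = 2
v=9: not even
v=13: not even
v=3: not even
v=9: not even
v=13: not even

2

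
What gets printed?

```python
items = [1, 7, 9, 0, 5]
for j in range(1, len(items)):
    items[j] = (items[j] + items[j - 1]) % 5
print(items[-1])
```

j=1: items[1] = (7+1)%5 = 3 → [1, 3, 9, 0, 5]
j=2: items[2] = (9+3)%5 = 2 → [1, 3, 2, 0, 5]
j=3: items[3] = (0+2)%5 = 2 → [1, 3, 2, 2, 5]
j=4: items[4] = (5+2)%5 = 2 → [1, 3, 2, 2, 2]

2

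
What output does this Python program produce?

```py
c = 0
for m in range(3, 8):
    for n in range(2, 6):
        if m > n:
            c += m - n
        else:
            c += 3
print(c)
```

52

m=3,n=2: 3>2, c = 0+1 = 1
m=3,n=3: not 3>3, c = 1+3 = 4
m=3,n=4: not 3>4, c = 4+3 = 7
m=3,n=5: not 3>5, c = 7+3 = 10
m=4,n=2: 4>2, c = 10+2 = 12
m=4,n=3: 4>3, c = 12+1 = 13
m=4,n=4: not 4>4, c = 13+3 = 16
m=4,n=5: not 4>5, c = 16+3 = 19
m=5,n=2: 5>2, c = 19+3 = 22
m=5,n=3: 5>3, c = 22+2 = 24
m=5,n=4: 5>4, c = 24+1 = 25
m=5,n=5: not 5>5, c = 25+3 = 28
m=6,n=2: 6>2, c = 28+4 = 32
m=6,n=3: 6>3, c = 32+3 = 35
m=6,n=4: 6>4, c = 35+2 = 37
m=6,n=5: 6>5, c = 37+1 = 38
m=7,n=2: 7>2, c = 38+5 = 43
m=7,n=3: 7>3, c = 43+4 = 47
m=7,n=4: 7>4, c = 47+3 = 50
m=7,n=5: 7>5, c = 50+2 = 52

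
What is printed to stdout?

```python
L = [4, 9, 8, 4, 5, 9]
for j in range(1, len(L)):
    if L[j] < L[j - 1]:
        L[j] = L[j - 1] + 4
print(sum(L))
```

j=1: 9>=4, unchanged → [4, 9, 8, 4, 5, 9]
j=2: 8<9, L[2] = 9+4 = 13 → [4, 9, 13, 4, 5, 9]
j=3: 4<13, L[3] = 13+4 = 17 → [4, 9, 13, 17, 5, 9]
j=4: 5<17, L[4] = 17+4 = 21 → [4, 9, 13, 17, 21, 9]
j=5: 9<21, L[5] = 21+4 = 25 → [4, 9, 13, 17, 21, 25]
sum = 89

89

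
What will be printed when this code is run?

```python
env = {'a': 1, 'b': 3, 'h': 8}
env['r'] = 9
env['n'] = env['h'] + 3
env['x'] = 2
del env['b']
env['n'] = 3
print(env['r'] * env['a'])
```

9

env['r'] = 9 → {'a': 1, 'b': 3, 'h': 8, 'r': 9}
env['n'] = env['h']+3 = 11 → {'a': 1, 'b': 3, 'h': 8, 'r': 9, 'n': 11}
env['x'] = 2 → {'a': 1, 'b': 3, 'h': 8, 'r': 9, 'n': 11, 'x': 2}
del 'b' → {'a': 1, 'h': 8, 'r': 9, 'n': 11, 'x': 2}
env['n'] = 3 → {'a': 1, 'h': 8, 'r': 9, 'n': 3, 'x': 2}
env['r']*env['a'] = 9*1 = 9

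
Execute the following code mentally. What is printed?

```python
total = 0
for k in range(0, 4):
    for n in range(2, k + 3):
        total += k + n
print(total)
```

50

k=0,n=2: total = 0+2 = 2
k=1,n=2: total = 2+3 = 5
k=1,n=3: total = 5+4 = 9
k=2,n=2: total = 9+4 = 13
k=2,n=3: total = 13+5 = 18
k=2,n=4: total = 18+6 = 24
k=3,n=2: total = 24+5 = 29
k=3,n=3: total = 29+6 = 35
k=3,n=4: total = 35+7 = 42
k=3,n=5: total = 42+8 = 50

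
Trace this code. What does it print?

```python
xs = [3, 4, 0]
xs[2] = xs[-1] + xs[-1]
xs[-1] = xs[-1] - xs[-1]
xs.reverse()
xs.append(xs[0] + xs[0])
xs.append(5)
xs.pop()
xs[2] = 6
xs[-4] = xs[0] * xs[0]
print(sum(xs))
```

10

xs[2] = xs[-1]+xs[-1] = 0+0 = 0 → [3, 4, 0]
xs[-1] = xs[-1]-xs[-1] = 0-0 = 0 → [3, 4, 0]
reverse → [0, 4, 3]
append xs[0]+xs[0] = 0+0 = 0 → [0, 4, 3, 0]
append 5 → [0, 4, 3, 0, 5]
pop() removes 5 → [0, 4, 3, 0]
xs[2] = 6 → [0, 4, 6, 0]
xs[-4] = xs[0]*xs[0] = 0*0 = 0 → [0, 4, 6, 0]
sum = 10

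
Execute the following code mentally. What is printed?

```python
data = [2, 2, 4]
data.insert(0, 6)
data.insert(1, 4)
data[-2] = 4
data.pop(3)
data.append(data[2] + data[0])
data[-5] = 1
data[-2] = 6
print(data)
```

[1, 4, 2, 6, 8]

insert 6 at 0 → [6, 2, 2, 4]
insert 4 at 1 → [6, 4, 2, 2, 4]
data[-2] = 4 → [6, 4, 2, 4, 4]
pop(3) removes 4 → [6, 4, 2, 4]
append data[2]+data[0] = 2+6 = 8 → [6, 4, 2, 4, 8]
data[-5] = 1 → [1, 4, 2, 4, 8]
data[-2] = 6 → [1, 4, 2, 6, 8]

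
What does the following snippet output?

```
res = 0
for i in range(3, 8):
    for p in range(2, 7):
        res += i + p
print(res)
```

225

i=3,p=2: res = 0+5 = 5
i=3,p=3: res = 5+6 = 11
i=3,p=4: res = 11+7 = 18
i=3,p=5: res = 18+8 = 26
i=3,p=6: res = 26+9 = 35
i=4,p=2: res = 35+6 = 41
i=4,p=3: res = 41+7 = 48
i=4,p=4: res = 48+8 = 56
i=4,p=5: res = 56+9 = 65
i=4,p=6: res = 65+10 = 75
i=5,p=2: res = 75+7 = 82
i=5,p=3: res = 82+8 = 90
i=5,p=4: res = 90+9 = 99
i=5,p=5: res = 99+10 = 109
i=5,p=6: res = 109+11 = 120
i=6,p=2: res = 120+8 = 128
i=6,p=3: res = 128+9 = 137
i=6,p=4: res = 137+10 = 147
i=6,p=5: res = 147+11 = 158
i=6,p=6: res = 158+12 = 170
i=7,p=2: res = 170+9 = 179
i=7,p=3: res = 179+10 = 189
i=7,p=4: res = 189+11 = 200
i=7,p=5: res = 200+12 = 212
i=7,p=6: res = 212+13 = 225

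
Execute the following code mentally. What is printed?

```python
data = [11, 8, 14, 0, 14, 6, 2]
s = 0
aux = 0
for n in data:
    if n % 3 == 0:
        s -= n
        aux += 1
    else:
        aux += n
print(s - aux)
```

-57

n=11: not %3==0; aux=11
n=8: not %3==0; aux=19
n=14: not %3==0; aux=33
n=0: %3==0, s = 0-0 = 0; aux=34
n=14: not %3==0; aux=48
n=6: %3==0, s = 0-6 = -6; aux=49
n=2: not %3==0; aux=51
s-aux = (-6)-51 = -57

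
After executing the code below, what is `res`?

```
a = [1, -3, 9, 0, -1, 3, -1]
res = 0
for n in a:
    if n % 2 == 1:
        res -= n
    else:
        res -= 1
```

n=1: odd, res = 0-1 = -1
n=-3: odd, res = (-1)-(-3) = 2
n=9: odd, res = 2-9 = -7
n=0: not odd, res = (-7)-1 = -8
n=-1: odd, res = (-8)-(-1) = -7
n=3: odd, res = (-7)-3 = -10
n=-1: odd, res = (-10)-(-1) = -9

-9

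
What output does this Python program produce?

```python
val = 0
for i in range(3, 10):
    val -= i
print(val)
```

i=3: val = 0-3 = -3
i=4: val = (-3)-4 = -7
i=5: val = (-7)-5 = -12
i=6: val = (-12)-6 = -18
i=7: val = (-18)-7 = -25
i=8: val = (-25)-8 = -33
i=9: val = (-33)-9 = -42

-42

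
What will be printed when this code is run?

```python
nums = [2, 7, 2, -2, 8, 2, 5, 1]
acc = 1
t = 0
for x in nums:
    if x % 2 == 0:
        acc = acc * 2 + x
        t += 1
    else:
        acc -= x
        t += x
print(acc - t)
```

-46

x=2: even, acc = 1*2+2 = 4; t=1
x=7: not even, acc = 4-7 = -3; t=8
x=2: even, acc = (-3)*2+2 = -4; t=9
x=-2: even, acc = (-4)*2+(-2) = -10; t=10
x=8: even, acc = (-10)*2+8 = -12; t=11
x=2: even, acc = (-12)*2+2 = -22; t=12
x=5: not even, acc = (-22)-5 = -27; t=17
x=1: not even, acc = (-27)-1 = -28; t=18
acc-t = (-28)-18 = -46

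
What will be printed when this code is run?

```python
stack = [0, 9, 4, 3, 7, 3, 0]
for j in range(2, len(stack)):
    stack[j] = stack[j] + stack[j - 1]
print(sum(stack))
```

113

j=2: stack[2] = 4+9 = 13 → [0, 9, 13, 3, 7, 3, 0]
j=3: stack[3] = 3+13 = 16 → [0, 9, 13, 16, 7, 3, 0]
j=4: stack[4] = 7+16 = 23 → [0, 9, 13, 16, 23, 3, 0]
j=5: stack[5] = 3+23 = 26 → [0, 9, 13, 16, 23, 26, 0]
j=6: stack[6] = 0+26 = 26 → [0, 9, 13, 16, 23, 26, 26]
sum = 113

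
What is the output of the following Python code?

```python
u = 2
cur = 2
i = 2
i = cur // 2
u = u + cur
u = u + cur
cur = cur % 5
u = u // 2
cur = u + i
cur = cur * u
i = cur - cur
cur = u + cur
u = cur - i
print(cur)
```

i = 2//2 = 1
u = 2+2 = 4
u = 4+2 = 6
cur = 2%5 = 2
u = 6//2 = 3
cur = 3+1 = 4
cur = 4*3 = 12
i = 12-12 = 0
cur = 3+12 = 15
u = 15-0 = 15

15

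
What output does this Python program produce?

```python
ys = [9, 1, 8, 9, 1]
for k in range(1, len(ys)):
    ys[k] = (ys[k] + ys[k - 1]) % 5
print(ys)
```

k=1: ys[1] = (1+9)%5 = 0 → [9, 0, 8, 9, 1]
k=2: ys[2] = (8+0)%5 = 3 → [9, 0, 3, 9, 1]
k=3: ys[3] = (9+3)%5 = 2 → [9, 0, 3, 2, 1]
k=4: ys[4] = (1+2)%5 = 3 → [9, 0, 3, 2, 3]

[9, 0, 3, 2, 3]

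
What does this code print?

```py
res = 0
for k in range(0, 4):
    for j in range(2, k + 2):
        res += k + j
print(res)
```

30

k=1,j=2: res = 0+3 = 3
k=2,j=2: res = 3+4 = 7
k=2,j=3: res = 7+5 = 12
k=3,j=2: res = 12+5 = 17
k=3,j=3: res = 17+6 = 23
k=3,j=4: res = 23+7 = 30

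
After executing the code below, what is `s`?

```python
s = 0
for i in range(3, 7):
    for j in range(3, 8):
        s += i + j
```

190

i=3,j=3: s = 0+6 = 6
i=3,j=4: s = 6+7 = 13
i=3,j=5: s = 13+8 = 21
i=3,j=6: s = 21+9 = 30
i=3,j=7: s = 30+10 = 40
i=4,j=3: s = 40+7 = 47
i=4,j=4: s = 47+8 = 55
i=4,j=5: s = 55+9 = 64
i=4,j=6: s = 64+10 = 74
i=4,j=7: s = 74+11 = 85
i=5,j=3: s = 85+8 = 93
i=5,j=4: s = 93+9 = 102
i=5,j=5: s = 102+10 = 112
i=5,j=6: s = 112+11 = 123
i=5,j=7: s = 123+12 = 135
i=6,j=3: s = 135+9 = 144
i=6,j=4: s = 144+10 = 154
i=6,j=5: s = 154+11 = 165
i=6,j=6: s = 165+12 = 177
i=6,j=7: s = 177+13 = 190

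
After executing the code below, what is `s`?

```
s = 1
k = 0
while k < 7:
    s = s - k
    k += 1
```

k=0: s = 1-0 = 1
k=1: s = 1-1 = 0
k=2: s = 0-2 = -2
k=3: s = (-2)-3 = -5
k=4: s = (-5)-4 = -9
k=5: s = (-9)-5 = -14
k=6: s = (-14)-6 = -20

-20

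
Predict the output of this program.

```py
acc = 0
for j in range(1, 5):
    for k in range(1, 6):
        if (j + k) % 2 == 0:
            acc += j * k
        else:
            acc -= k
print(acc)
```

j=1,k=1: even sum, acc = 0+1 = 1
j=1,k=2: odd sum, acc = 1-2 = -1
j=1,k=3: even sum, acc = (-1)+3 = 2
j=1,k=4: odd sum, acc = 2-4 = -2
j=1,k=5: even sum, acc = (-2)+5 = 3
j=2,k=1: odd sum, acc = 3-1 = 2
j=2,k=2: even sum, acc = 2+4 = 6
j=2,k=3: odd sum, acc = 6-3 = 3
j=2,k=4: even sum, acc = 3+8 = 11
j=2,k=5: odd sum, acc = 11-5 = 6
j=3,k=1: even sum, acc = 6+3 = 9
j=3,k=2: odd sum, acc = 9-2 = 7
j=3,k=3: even sum, acc = 7+9 = 16
j=3,k=4: odd sum, acc = 16-4 = 12
j=3,k=5: even sum, acc = 12+15 = 27
j=4,k=1: odd sum, acc = 27-1 = 26
j=4,k=2: even sum, acc = 26+8 = 34
j=4,k=3: odd sum, acc = 34-3 = 31
j=4,k=4: even sum, acc = 31+16 = 47
j=4,k=5: odd sum, acc = 47-5 = 42

42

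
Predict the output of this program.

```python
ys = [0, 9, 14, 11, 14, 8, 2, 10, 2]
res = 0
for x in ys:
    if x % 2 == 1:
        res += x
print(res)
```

20

x=0: not odd
x=9: odd, res = 0+9 = 9
x=14: not odd
x=11: odd, res = 9+11 = 20
x=14: not odd
x=8: not odd
x=2: not odd
x=10: not odd
x=2: not odd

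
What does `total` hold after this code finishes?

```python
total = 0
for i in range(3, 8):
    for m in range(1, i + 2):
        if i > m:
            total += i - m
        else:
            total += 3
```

85

i=3,m=1: 3>1, total = 0+2 = 2
i=3,m=2: 3>2, total = 2+1 = 3
i=3,m=3: not 3>3, total = 3+3 = 6
i=3,m=4: not 3>4, total = 6+3 = 9
i=4,m=1: 4>1, total = 9+3 = 12
i=4,m=2: 4>2, total = 12+2 = 14
i=4,m=3: 4>3, total = 14+1 = 15
i=4,m=4: not 4>4, total = 15+3 = 18
i=4,m=5: not 4>5, total = 18+3 = 21
i=5,m=1: 5>1, total = 21+4 = 25
i=5,m=2: 5>2, total = 25+3 = 28
i=5,m=3: 5>3, total = 28+2 = 30
i=5,m=4: 5>4, total = 30+1 = 31
i=5,m=5: not 5>5, total = 31+3 = 34
i=5,m=6: not 5>6, total = 34+3 = 37
i=6,m=1: 6>1, total = 37+5 = 42
i=6,m=2: 6>2, total = 42+4 = 46
i=6,m=3: 6>3, total = 46+3 = 49
i=6,m=4: 6>4, total = 49+2 = 51
i=6,m=5: 6>5, total = 51+1 = 52
i=6,m=6: not 6>6, total = 52+3 = 55
i=6,m=7: not 6>7, total = 55+3 = 58
i=7,m=1: 7>1, total = 58+6 = 64
i=7,m=2: 7>2, total = 64+5 = 69
i=7,m=3: 7>3, total = 69+4 = 73
i=7,m=4: 7>4, total = 73+3 = 76
i=7,m=5: 7>5, total = 76+2 = 78
i=7,m=6: 7>6, total = 78+1 = 79
i=7,m=7: not 7>7, total = 79+3 = 82
i=7,m=8: not 7>8, total = 82+3 = 85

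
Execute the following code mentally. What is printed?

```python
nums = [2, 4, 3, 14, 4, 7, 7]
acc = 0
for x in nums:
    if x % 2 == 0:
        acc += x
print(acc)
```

x=2: even, acc = 0+2 = 2
x=4: even, acc = 2+4 = 6
x=3: not even
x=14: even, acc = 6+14 = 20
x=4: even, acc = 20+4 = 24
x=7: not even
x=7: not even

24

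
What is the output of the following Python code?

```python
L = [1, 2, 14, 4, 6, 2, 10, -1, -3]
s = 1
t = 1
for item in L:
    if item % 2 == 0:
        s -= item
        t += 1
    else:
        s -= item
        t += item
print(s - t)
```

item=1: not even, s = 1-1 = 0; t=2
item=2: even, s = 0-2 = -2; t=3
item=14: even, s = (-2)-14 = -16; t=4
item=4: even, s = (-16)-4 = -20; t=5
item=6: even, s = (-20)-6 = -26; t=6
item=2: even, s = (-26)-2 = -28; t=7
item=10: even, s = (-28)-10 = -38; t=8
item=-1: not even, s = (-38)-(-1) = -37; t=7
item=-3: not even, s = (-37)-(-3) = -34; t=4
s-t = (-34)-4 = -38

-38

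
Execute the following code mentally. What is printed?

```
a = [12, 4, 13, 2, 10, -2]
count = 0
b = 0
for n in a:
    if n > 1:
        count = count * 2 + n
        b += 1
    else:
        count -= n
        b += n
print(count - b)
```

n=12: >1, count = 0*2+12 = 12; b=1
n=4: >1, count = 12*2+4 = 28; b=2
n=13: >1, count = 28*2+13 = 69; b=3
n=2: >1, count = 69*2+2 = 140; b=4
n=10: >1, count = 140*2+10 = 290; b=5
n=-2: not >1, count = 290-(-2) = 292; b=3
count-b = 292-3 = 289

289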